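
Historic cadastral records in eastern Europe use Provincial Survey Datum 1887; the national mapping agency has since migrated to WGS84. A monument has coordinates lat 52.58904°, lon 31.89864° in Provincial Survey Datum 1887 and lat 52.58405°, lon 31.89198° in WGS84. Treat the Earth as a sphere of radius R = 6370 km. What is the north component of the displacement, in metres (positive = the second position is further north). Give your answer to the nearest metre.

ΔN = -555 m

Δφ = 52.58405° − 52.58904° = -0.00499°; Δλ = 31.89198° − 31.89864° = -0.00666°.
1° along a meridian = πR/180 = 111177 m.
ΔN = Δφ × 111177 = -554.8 m; ΔE = Δλ × 111177 × cos(52.58904°) = -0.00666 × 111177 × 0.607528 = -449.8 m.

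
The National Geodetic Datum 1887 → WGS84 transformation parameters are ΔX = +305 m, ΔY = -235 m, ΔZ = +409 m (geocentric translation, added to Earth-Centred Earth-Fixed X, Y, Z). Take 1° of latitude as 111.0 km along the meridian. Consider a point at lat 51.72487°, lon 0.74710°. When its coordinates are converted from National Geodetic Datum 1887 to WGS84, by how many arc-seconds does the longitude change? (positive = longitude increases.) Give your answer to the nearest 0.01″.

sin φ = 0.785045, cos φ = 0.619438, sin λ = 0.013039, cos λ = 0.999915.
East component: ΔE = −sin λ·ΔX + cos λ·ΔY = −(0.013039)(305) + (0.999915)(-235) = -238.96 m.
1° of latitude spans 111000 m; at latitude φ, 1° of longitude spans that × cos φ = 68757.7 m, so Δλ = -238.96 / 68757.7 × 3600 = -12.511″.

Δλ = -12.51″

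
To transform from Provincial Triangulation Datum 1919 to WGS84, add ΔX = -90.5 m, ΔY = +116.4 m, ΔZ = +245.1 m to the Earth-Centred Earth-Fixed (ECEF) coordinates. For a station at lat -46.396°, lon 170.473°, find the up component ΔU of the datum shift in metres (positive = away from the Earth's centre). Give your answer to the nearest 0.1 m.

The local up (radial) axis is (cos φ cos λ, cos φ sin λ, sin φ), giving ΔU = 61.554 + 13.287 − 177.483 = -102.64 m.

ΔU = -102.6 m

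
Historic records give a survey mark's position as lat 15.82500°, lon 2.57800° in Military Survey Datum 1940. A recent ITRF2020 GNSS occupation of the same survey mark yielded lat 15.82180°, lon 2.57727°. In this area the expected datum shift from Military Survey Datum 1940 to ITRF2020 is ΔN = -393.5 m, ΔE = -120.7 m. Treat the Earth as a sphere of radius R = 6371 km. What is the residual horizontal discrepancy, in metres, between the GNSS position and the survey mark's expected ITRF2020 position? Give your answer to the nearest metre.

57 m

Observed coordinate differences: Δφ = -0.00320°, Δλ = -0.00073°.
Converting to metres (1° lat = 111195 m, cos φ = 0.962099): observed ΔN = -355.8 m, observed ΔE = -78.1 m.
Subtracting the expected shift leaves a residual of -355.8 − (-393.5) = 37.7 m north and -78.1 − (-120.7) = 42.6 m east.
Residual distance = √(37.7² + 42.6²) = 56.9 m.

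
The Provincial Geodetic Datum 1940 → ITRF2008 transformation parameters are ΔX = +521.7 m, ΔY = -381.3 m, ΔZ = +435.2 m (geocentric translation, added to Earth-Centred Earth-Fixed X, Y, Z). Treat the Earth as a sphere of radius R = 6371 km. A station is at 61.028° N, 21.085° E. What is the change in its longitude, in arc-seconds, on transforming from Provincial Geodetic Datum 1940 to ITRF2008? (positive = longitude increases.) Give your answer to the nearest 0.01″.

sin φ = 0.874857, cos φ = 0.484382, sin λ = 0.359753, cos λ = 0.933048.
East component: ΔE = −sin λ·ΔX + cos λ·ΔY = −(0.359753)(521.7) + (0.933048)(-381.3) = -543.45 m.
1° of latitude spans πR/180 = 111195 m; at latitude φ, 1° of longitude spans that × cos φ = 53860.8 m, so Δλ = -543.45 / 53860.8 × 3600 = -36.324″.

Δλ = -36.32″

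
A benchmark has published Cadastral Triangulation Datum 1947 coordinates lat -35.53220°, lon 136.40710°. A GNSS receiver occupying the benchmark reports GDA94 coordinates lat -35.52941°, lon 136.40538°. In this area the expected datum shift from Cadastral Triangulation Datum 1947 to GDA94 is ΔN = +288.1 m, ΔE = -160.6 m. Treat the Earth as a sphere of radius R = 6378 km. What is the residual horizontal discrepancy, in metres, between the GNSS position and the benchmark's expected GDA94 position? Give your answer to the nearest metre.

Observed coordinate differences: Δφ = +0.00279°, Δλ = -0.00172°.
Converting to metres (1° lat = 111317 m, cos φ = 0.813789): observed ΔN = 310.6 m, observed ΔE = -155.8 m.
Subtracting the expected shift leaves a residual of 310.6 − (288.1) = 22.5 m north and -155.8 − (-160.6) = 4.8 m east.
Residual distance = √(22.5² + 4.8²) = 23.0 m.

23 m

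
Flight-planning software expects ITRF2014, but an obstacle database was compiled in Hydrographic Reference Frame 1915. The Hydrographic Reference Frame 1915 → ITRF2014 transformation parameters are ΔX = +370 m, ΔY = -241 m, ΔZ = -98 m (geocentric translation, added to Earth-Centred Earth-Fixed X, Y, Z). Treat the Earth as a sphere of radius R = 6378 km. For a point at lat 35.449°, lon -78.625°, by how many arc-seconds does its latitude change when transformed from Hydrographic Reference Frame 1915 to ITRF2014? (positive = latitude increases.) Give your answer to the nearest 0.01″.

Δφ = -8.38″

sin φ = 0.579978, cos φ = 0.814632, sin λ = -0.980357, cos λ = 0.197230.
North component: ΔN = −sin φ cos λ·ΔX − sin φ sin λ·ΔY + cos φ·ΔZ = −(0.579978)(0.197230)(370) − (0.579978)(-0.980357)(-241) + (0.814632)(-98) = -259.19 m.
1° of latitude spans πR/180 = 111317 m, so Δφ = -259.19 / 111317 × 3600 = -8.382″.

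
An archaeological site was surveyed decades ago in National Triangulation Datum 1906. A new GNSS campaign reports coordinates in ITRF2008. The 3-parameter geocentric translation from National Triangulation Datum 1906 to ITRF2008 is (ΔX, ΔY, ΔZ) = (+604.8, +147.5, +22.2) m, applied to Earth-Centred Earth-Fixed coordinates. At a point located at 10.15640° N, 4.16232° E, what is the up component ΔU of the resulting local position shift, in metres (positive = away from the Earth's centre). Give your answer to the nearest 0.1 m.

The local up (radial) axis is (cos φ cos λ, cos φ sin λ, sin φ), giving ΔU = 593.753 + 10.538 + 3.915 = 608.21 m.

ΔU = 608.2 m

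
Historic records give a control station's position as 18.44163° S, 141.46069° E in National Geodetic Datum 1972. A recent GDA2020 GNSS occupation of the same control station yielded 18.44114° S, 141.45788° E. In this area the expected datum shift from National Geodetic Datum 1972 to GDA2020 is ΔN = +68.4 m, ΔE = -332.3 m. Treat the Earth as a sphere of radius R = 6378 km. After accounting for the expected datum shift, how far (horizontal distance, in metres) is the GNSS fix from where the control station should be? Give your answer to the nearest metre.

38 m

Observed coordinate differences: Δφ = +0.00049°, Δλ = -0.00281°.
Converting to metres (1° lat = 111317 m, cos φ = 0.948646): observed ΔN = 54.5 m, observed ΔE = -296.7 m.
Subtracting the expected shift leaves a residual of 54.5 − (68.4) = -13.9 m north and -296.7 − (-332.3) = 35.6 m east.
Residual distance = √((-13.9)² + 35.6²) = 38.2 m.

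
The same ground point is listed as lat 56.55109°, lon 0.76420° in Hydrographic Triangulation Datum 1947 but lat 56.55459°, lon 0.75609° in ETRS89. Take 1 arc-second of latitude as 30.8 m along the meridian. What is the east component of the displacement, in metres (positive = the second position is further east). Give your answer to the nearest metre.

ΔE = -496 m

Δφ = 56.55459° − 56.55109° = +0.00350°; Δλ = 0.75609° − 0.76420° = -0.00811°.
1° of latitude = 3600 × 30.80 = 110880 m.
ΔN = Δφ × 110880 = 388.1 m; ΔE = Δλ × 110880 × cos(56.55109°) = -0.00811 × 110880 × 0.551193 = -495.7 m.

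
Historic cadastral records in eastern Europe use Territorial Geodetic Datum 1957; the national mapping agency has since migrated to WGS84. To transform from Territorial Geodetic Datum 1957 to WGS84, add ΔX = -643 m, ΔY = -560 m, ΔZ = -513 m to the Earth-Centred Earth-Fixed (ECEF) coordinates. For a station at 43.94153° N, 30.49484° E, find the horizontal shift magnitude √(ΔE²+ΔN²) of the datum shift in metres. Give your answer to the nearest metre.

The local east axis at (φ, λ) is (−sin λ, cos λ, 0), so ΔE = −sin(30.49484°)·(-643) + cos(30.49484°)·(-560) = -156.24 m.
The local north axis is (−sin φ cos λ, −sin φ sin λ, cos φ), giving ΔN = 384.473 + 197.198 − 369.385 = 212.29 m.
Horizontal magnitude = √(ΔE² + ΔN²) = √((-156.24)² + 212.29²) = 263.58 m.

264 m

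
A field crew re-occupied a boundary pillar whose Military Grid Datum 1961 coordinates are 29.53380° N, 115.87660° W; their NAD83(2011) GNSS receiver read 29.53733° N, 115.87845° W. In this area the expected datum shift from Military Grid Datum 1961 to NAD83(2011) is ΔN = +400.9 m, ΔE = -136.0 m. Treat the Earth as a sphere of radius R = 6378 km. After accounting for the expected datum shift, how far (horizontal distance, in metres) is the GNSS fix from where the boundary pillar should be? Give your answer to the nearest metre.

44 m

Observed coordinate differences: Δφ = +0.00353°, Δλ = -0.00185°.
Converting to metres (1° lat = 111317 m, cos φ = 0.870065): observed ΔN = 392.9 m, observed ΔE = -179.2 m.
Subtracting the expected shift leaves a residual of 392.9 − (400.9) = -8.0 m north and -179.2 − (-136.0) = -43.2 m east.
Residual distance = √((-8.0)² + (-43.2)²) = 43.9 m.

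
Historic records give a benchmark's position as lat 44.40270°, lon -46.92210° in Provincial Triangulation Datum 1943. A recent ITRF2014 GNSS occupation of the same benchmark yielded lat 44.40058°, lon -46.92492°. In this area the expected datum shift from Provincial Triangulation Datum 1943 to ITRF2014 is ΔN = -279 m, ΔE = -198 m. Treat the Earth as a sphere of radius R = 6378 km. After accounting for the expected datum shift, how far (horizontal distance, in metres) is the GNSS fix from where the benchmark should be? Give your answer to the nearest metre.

Observed coordinate differences: Δφ = -0.00212°, Δλ = -0.00282°.
Converting to metres (1° lat = 111317 m, cos φ = 0.714440): observed ΔN = -236.0 m, observed ΔE = -224.3 m.
Subtracting the expected shift leaves a residual of -236.0 − (-279) = 43.0 m north and -224.3 − (-198) = -26.3 m east.
Residual distance = √(43.0² + (-26.3)²) = 50.4 m.

50 m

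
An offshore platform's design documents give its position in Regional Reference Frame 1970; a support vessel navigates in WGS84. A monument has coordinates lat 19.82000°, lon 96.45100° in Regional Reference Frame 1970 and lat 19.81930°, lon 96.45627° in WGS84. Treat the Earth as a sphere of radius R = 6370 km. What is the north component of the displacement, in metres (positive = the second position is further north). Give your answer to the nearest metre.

ΔN = -78 m

Δφ = 19.81930° − 19.82000° = -0.00070°; Δλ = 96.45627° − 96.45100° = +0.00527°.
1° along a meridian = πR/180 = 111177 m.
ΔN = Δφ × 111177 = -77.8 m; ΔE = Δλ × 111177 × cos(19.82000°) = +0.00527 × 111177 × 0.940762 = 551.2 m.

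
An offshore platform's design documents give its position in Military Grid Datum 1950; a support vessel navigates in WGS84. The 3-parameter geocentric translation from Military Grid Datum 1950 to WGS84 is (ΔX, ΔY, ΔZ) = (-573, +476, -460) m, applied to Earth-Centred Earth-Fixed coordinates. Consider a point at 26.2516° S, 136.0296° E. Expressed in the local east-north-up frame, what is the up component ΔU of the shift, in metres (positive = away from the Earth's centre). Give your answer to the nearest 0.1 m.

ΔU = 869.7 m

The local up (radial) axis is (cos φ cos λ, cos φ sin λ, sin φ), giving ΔU = 369.854 + 296.395 + 203.464 = 869.71 m.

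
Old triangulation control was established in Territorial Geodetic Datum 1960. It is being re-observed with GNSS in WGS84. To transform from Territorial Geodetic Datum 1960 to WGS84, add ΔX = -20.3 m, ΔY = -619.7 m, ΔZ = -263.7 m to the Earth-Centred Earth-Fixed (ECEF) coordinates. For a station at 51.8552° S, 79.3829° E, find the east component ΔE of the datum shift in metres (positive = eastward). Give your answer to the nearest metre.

ΔE = -94 m

At φ = -51.8552°, λ = 79.3829°: sin φ = -0.786452, cos φ = 0.617651, sin λ = 0.982880, cos λ = 0.184245.
ΔE = −sin λ·ΔX + cos λ·ΔY = −(0.982880)·(-20.3) + (0.184245)·(-619.7) = -94.22 m.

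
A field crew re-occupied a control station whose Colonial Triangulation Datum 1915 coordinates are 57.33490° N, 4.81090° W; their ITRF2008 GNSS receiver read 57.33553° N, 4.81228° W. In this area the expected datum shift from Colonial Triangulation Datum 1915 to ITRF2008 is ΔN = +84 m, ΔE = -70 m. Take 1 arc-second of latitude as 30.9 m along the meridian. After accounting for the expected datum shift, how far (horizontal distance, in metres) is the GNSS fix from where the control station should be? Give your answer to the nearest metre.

19 m

Observed coordinate differences: Δφ = +0.00063°, Δλ = -0.00138°.
Converting to metres (1° lat = 111240 m, cos φ = 0.539728): observed ΔN = 70.1 m, observed ΔE = -82.9 m.
Subtracting the expected shift leaves a residual of 70.1 − (84) = -13.9 m north and -82.9 − (-70) = -12.9 m east.
Residual distance = √((-13.9)² + (-12.9)²) = 18.9 m.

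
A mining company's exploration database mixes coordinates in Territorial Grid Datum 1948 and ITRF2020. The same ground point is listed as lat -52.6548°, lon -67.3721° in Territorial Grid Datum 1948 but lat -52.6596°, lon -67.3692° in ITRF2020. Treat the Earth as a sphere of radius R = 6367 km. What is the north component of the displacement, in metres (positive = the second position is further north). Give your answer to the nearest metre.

Δφ = -52.6596° − -52.6548° = -0.0048°; Δλ = -67.3692° − -67.3721° = +0.0029°.
1° along a meridian = πR/180 = 111125 m.
ΔN = Δφ × 111125 = -533.4 m; ΔE = Δλ × 111125 × cos(-52.6548°) = +0.0029 × 111125 × 0.606616 = 195.5 m.

ΔN = -533 m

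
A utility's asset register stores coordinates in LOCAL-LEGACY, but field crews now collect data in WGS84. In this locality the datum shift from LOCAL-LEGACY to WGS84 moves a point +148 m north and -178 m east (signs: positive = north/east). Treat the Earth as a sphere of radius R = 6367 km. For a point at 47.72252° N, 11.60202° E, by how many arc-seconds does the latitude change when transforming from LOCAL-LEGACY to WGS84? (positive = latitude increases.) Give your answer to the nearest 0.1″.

Δφ = 4.8″

On a sphere of radius R, 1 rad of latitude = R, so Δφ = ΔN / R = 148.0 / 6367000 = 2.3245e-05 rad = 4.795″.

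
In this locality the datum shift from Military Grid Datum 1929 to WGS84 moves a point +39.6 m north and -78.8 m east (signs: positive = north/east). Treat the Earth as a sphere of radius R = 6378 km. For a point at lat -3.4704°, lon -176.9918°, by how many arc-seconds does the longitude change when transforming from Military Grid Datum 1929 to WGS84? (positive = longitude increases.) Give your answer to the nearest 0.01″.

Δλ = -2.55″

At latitude -3.4704°, cos φ = 0.998166.
One radian of longitude at latitude φ spans R cos φ, so Δλ = ΔE / (R cos φ) = -78.8 / (6378000 × 0.998166) = -1.2378e-05 rad = -2.553″.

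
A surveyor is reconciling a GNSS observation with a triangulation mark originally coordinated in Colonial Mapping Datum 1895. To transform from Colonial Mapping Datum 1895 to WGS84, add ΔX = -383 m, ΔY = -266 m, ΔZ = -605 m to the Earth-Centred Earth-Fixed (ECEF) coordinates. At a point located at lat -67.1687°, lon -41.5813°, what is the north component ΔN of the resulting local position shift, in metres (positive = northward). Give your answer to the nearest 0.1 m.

The local north axis is (−sin φ cos λ, −sin φ sin λ, cos φ), giving ΔN = -264.044 + 162.708 − 234.752 = -336.09 m.

ΔN = -336.1 m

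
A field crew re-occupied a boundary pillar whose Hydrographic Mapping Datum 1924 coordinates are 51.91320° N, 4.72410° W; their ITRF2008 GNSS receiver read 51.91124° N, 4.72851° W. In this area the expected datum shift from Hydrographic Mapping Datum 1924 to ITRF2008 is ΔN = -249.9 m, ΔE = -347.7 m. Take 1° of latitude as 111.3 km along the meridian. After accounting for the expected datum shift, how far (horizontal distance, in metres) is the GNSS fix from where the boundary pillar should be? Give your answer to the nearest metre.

Observed coordinate differences: Δφ = -0.00196°, Δλ = -0.00441°.
Converting to metres (1° lat = 111300 m, cos φ = 0.616855): observed ΔN = -218.1 m, observed ΔE = -302.8 m.
Subtracting the expected shift leaves a residual of -218.1 − (-249.9) = 31.8 m north and -302.8 − (-347.7) = 44.9 m east.
Residual distance = √(31.8² + 44.9²) = 55.0 m.

55 m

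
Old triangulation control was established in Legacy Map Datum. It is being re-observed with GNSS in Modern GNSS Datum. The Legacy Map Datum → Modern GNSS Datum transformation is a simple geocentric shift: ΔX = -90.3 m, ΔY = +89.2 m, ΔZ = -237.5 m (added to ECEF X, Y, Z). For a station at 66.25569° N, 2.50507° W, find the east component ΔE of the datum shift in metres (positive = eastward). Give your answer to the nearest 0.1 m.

ΔE = 85.2 m

At φ = 66.25569°, λ = -2.50507°: sin φ = 0.915351, cos φ = 0.402656, sin λ = -0.043708, cos λ = 0.999044.
ΔE = −sin λ·ΔX + cos λ·ΔY = −(-0.043708)·(-90.3) + (0.999044)·(89.2) = 85.17 m.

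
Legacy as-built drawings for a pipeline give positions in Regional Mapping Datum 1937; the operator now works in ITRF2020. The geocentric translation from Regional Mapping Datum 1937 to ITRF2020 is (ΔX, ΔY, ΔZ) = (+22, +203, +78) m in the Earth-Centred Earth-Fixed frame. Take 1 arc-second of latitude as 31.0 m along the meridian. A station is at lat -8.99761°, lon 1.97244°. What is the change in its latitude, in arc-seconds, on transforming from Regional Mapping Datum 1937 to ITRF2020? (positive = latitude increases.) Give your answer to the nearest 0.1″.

sin φ = -0.156393, cos φ = 0.987695, sin λ = 0.034419, cos λ = 0.999407.
North component: ΔN = −sin φ cos λ·ΔX − sin φ sin λ·ΔY + cos φ·ΔZ = −(-0.156393)(0.999407)(22) − (-0.156393)(0.034419)(203) + (0.987695)(78) = 81.57 m.
1° of latitude spans 3600 × 31.00 = 111600 m, so Δφ = 81.57 / 111600 × 3600 = 2.631″.

Δφ = 2.6″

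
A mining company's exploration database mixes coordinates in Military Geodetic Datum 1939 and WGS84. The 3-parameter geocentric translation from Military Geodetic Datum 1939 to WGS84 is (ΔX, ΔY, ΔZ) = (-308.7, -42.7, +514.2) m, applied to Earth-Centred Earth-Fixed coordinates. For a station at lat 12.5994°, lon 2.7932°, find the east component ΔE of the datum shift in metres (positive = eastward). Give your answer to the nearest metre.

ΔE = -28 m

At φ = 12.5994°, λ = 2.7932°: sin φ = 0.218133, cos φ = 0.975919, sin λ = 0.048731, cos λ = 0.998812.
ΔE = −sin λ·ΔX + cos λ·ΔY = −(0.048731)·(-308.7) + (0.998812)·(-42.7) = -27.61 m.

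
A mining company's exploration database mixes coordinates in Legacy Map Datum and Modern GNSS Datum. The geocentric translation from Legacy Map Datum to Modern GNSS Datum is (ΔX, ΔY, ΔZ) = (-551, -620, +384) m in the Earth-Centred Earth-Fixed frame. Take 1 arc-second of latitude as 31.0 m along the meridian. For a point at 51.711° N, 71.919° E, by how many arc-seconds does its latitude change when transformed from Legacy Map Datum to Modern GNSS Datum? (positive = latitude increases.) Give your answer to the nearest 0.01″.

sin φ = 0.784895, cos φ = 0.619628, sin λ = 0.950619, cos λ = 0.310361.
North component: ΔN = −sin φ cos λ·ΔX − sin φ sin λ·ΔY + cos φ·ΔZ = −(0.784895)(0.310361)(-551) − (0.784895)(0.950619)(-620) + (0.619628)(384) = 834.77 m.
1° of latitude spans 3600 × 31.00 = 111600 m, so Δφ = 834.77 / 111600 × 3600 = 26.928″.

Δφ = 26.93″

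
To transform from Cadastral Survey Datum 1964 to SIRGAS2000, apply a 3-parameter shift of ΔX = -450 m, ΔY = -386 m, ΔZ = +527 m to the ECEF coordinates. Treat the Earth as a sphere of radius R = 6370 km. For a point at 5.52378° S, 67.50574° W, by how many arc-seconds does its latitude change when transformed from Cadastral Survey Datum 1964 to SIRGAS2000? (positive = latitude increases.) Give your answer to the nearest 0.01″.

sin φ = -0.096259, cos φ = 0.995356, sin λ = -0.923918, cos λ = 0.382591.
North component: ΔN = −sin φ cos λ·ΔX − sin φ sin λ·ΔY + cos φ·ΔZ = −(-0.096259)(0.382591)(-450) − (-0.096259)(-0.923918)(-386) + (0.995356)(527) = 542.31 m.
1° of latitude spans πR/180 = 111177 m, so Δφ = 542.31 / 111177 × 3600 = 17.560″.

Δφ = 17.56″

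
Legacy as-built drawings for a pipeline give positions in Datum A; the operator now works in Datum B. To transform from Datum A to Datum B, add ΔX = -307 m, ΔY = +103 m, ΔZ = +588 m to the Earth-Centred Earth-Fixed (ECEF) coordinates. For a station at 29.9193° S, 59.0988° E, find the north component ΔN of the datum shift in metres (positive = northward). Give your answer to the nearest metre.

The local north axis is (−sin φ cos λ, −sin φ sin λ, cos φ), giving ΔN = -78.639 + 44.082 + 509.637 = 475.08 m.

ΔN = 475 m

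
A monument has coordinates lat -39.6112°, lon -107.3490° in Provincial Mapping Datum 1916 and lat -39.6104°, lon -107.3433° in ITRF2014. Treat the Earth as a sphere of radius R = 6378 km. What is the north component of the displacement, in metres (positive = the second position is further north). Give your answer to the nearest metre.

ΔN = 89 m

Δφ = -39.6104° − -39.6112° = +0.0008°; Δλ = -107.3433° − -107.3490° = +0.0057°.
1° along a meridian = πR/180 = 111317 m.
ΔN = Δφ × 111317 = 89.1 m; ΔE = Δλ × 111317 × cos(-39.6112°) = +0.0057 × 111317 × 0.770389 = 488.8 m.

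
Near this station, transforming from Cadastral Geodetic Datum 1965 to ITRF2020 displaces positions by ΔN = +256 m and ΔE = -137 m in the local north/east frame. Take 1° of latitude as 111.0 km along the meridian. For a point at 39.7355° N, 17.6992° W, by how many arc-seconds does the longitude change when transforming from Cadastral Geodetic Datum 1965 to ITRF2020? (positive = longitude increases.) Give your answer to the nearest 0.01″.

At latitude 39.7355°, cos φ = 0.769004.
1° of longitude at this latitude = 111.0 × cos φ = 85.36 km, so Δλ = -137.0 / 85359.4 = -0.0016050° = -5.778″.

Δλ = -5.78″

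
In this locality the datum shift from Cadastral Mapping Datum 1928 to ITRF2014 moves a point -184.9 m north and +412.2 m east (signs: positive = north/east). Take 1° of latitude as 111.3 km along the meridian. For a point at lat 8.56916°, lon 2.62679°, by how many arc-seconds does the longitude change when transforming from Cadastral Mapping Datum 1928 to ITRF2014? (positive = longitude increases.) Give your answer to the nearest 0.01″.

At latitude 8.56916°, cos φ = 0.988837.
1° of longitude at this latitude = 111.3 × cos φ = 110.06 km, so Δλ = 412.2 / 110057.5 = 0.0037453° = 13.483″.

Δλ = 13.48″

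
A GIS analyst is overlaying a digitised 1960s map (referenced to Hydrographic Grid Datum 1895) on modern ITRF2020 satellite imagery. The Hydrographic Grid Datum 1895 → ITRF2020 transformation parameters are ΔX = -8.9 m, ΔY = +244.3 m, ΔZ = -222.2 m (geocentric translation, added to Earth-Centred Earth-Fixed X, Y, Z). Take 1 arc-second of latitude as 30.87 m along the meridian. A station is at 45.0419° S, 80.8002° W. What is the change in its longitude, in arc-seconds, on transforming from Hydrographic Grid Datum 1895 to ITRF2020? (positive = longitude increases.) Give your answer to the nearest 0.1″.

Δλ = 1.4″

sin φ = -0.707624, cos φ = 0.706589, sin λ = -0.987137, cos λ = 0.159878.
East component: ΔE = −sin λ·ΔX + cos λ·ΔY = −(-0.987137)(-8.9) + (0.159878)(244.3) = 30.27 m.
1° of latitude spans 3600 × 30.87 = 111132 m; at latitude φ, 1° of longitude spans that × cos φ = 78524.7 m, so Δλ = 30.27 / 78524.7 × 3600 = 1.388″.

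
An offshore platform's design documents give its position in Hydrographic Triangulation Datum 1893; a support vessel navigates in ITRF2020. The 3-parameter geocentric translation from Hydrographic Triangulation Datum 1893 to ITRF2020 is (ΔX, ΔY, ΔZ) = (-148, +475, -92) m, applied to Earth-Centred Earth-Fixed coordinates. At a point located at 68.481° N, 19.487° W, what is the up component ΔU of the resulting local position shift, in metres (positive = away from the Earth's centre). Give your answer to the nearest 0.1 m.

ΔU = -194.9 m

At φ = 68.481°, λ = -19.487°: sin φ = 0.930296, cos φ = 0.366810, sin λ = -0.333593, cos λ = 0.942717.
ΔU = cos φ cos λ·ΔX + cos φ sin λ·ΔY + sin φ·ΔZ = (0.366810)(0.942717)(-148) + (0.366810)(-0.333593)(475) + (0.930296)(-92) = -194.89 m.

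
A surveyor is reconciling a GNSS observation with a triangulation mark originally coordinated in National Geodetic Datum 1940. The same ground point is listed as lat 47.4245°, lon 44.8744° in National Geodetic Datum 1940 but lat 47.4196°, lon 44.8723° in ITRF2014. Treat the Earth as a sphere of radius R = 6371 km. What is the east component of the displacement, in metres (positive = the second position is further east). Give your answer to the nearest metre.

ΔE = -158 m

Δφ = 47.4196° − 47.4245° = -0.0049°; Δλ = 44.8723° − 44.8744° = -0.0021°.
1° along a meridian = πR/180 = 111195 m.
ΔN = Δφ × 111195 = -544.9 m; ΔE = Δλ × 111195 × cos(47.4245°) = -0.0021 × 111195 × 0.676561 = -158.0 m.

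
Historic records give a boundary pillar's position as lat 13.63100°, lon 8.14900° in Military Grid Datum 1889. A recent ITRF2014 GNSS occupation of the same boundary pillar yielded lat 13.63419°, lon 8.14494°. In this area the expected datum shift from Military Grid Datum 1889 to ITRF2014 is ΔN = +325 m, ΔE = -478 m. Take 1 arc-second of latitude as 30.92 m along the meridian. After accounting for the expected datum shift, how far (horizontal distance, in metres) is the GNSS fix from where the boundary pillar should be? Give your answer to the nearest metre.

49 m

Observed coordinate differences: Δφ = +0.00319°, Δλ = -0.00406°.
Converting to metres (1° lat = 111312 m, cos φ = 0.971834): observed ΔN = 355.1 m, observed ΔE = -439.2 m.
Subtracting the expected shift leaves a residual of 355.1 − (325) = 30.1 m north and -439.2 − (-478) = 38.8 m east.
Residual distance = √(30.1² + 38.8²) = 49.1 m.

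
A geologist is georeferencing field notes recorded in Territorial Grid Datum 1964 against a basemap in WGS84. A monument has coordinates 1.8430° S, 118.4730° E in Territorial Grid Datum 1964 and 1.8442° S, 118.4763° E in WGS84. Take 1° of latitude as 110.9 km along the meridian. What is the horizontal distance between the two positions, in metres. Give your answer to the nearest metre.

389 m

Δφ = -1.8442° − -1.8430° = -0.0012°; Δλ = 118.4763° − 118.4730° = +0.0033°.
ΔN = Δφ × 110900 = -133.1 m; ΔE = Δλ × 110900 × cos(-1.8430°) = +0.0033 × 110900 × 0.999483 = 365.8 m.
Distance = √(ΔE² + ΔN²) = √(365.8² + (-133.1)²) = 389.2 m.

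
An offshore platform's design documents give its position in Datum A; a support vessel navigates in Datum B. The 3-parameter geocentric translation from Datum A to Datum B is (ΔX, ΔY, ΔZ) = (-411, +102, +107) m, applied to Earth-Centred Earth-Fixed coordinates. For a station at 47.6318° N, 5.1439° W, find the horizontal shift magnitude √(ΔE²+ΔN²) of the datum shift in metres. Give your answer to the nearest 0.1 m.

386.8 m

At φ = 47.6318°, λ = -5.1439°: sin φ = 0.738829, cos φ = 0.673892, sin λ = -0.089657, cos λ = 0.995973.
ΔE = −sin λ·ΔX + cos λ·ΔY = −(-0.089657)·(-411) + (0.995973)·(102) = 64.74 m.
ΔN = −sin φ cos λ·ΔX − sin φ sin λ·ΔY + cos φ·ΔZ = −(0.738829)(0.995973)(-411) − (0.738829)(-0.089657)(102) + (0.673892)(107) = 381.30 m.
Horizontal magnitude = √(ΔE² + ΔN²) = √(64.74² + 381.30²) = 386.76 m.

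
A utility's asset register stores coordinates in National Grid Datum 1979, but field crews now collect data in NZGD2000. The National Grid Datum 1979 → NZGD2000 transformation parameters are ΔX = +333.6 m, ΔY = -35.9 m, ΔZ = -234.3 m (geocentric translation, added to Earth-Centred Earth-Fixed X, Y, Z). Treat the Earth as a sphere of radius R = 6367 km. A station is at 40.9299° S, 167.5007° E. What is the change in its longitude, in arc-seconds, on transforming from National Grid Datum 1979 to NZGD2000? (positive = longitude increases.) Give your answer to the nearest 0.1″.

Δλ = -1.6″

sin φ = -0.655135, cos φ = 0.755512, sin λ = 0.216428, cos λ = -0.976299.
East component: ΔE = −sin λ·ΔX + cos λ·ΔY = −(0.216428)(333.6) + (-0.976299)(-35.9) = -37.15 m.
1° of latitude spans πR/180 = 111125 m; at latitude φ, 1° of longitude spans that × cos φ = 83956.3 m, so Δλ = -37.15 / 83956.3 × 3600 = -1.593″.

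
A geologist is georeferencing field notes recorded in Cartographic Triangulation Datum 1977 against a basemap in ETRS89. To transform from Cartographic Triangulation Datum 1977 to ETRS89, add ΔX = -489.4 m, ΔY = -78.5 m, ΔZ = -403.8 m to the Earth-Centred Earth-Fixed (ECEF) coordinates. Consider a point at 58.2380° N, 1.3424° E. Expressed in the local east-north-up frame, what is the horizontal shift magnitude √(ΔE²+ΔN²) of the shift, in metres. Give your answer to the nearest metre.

216 m

At φ = 58.2380°, λ = 1.3424°: sin φ = 0.850242, cos φ = 0.526392, sin λ = 0.023427, cos λ = 0.999726.
ΔE = −sin λ·ΔX + cos λ·ΔY = −(0.023427)·(-489.4) + (0.999726)·(-78.5) = -67.01 m.
ΔN = −sin φ cos λ·ΔX − sin φ sin λ·ΔY + cos φ·ΔZ = −(0.850242)(0.999726)(-489.4) − (0.850242)(0.023427)(-78.5) + (0.526392)(-403.8) = 205.00 m.
Horizontal magnitude = √(ΔE² + ΔN²) = √((-67.01)² + 205.00²) = 215.68 m.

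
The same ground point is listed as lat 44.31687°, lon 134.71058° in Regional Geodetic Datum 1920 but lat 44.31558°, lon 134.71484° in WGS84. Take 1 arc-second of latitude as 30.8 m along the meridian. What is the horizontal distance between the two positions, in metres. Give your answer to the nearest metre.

Δφ = 44.31558° − 44.31687° = -0.00129°; Δλ = 134.71484° − 134.71058° = +0.00426°.
1° of latitude = 3600 × 30.80 = 110880 m.
ΔN = Δφ × 110880 = -143.0 m; ΔE = Δλ × 110880 × cos(44.31687°) = +0.00426 × 110880 × 0.715487 = 338.0 m.
Distance = √(ΔE² + ΔN²) = √(338.0² + (-143.0)²) = 367.0 m.

367 m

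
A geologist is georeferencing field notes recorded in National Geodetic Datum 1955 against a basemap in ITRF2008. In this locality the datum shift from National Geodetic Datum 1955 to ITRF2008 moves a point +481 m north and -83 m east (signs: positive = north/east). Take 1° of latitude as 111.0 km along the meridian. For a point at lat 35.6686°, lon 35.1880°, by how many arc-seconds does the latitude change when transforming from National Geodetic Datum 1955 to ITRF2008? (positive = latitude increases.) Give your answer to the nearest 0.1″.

1° of latitude = 111.0 km, so Δφ = 481.0 / 111000 = 0.0043333° = 15.600″.

Δφ = 15.6″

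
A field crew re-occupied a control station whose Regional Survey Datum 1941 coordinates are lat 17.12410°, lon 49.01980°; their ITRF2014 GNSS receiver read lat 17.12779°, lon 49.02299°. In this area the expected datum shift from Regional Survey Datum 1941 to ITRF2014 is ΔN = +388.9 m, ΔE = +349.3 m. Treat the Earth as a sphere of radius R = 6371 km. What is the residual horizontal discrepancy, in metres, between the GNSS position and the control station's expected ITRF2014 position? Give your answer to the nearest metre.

24 m

Observed coordinate differences: Δφ = +0.00369°, Δλ = +0.00319°.
Converting to metres (1° lat = 111195 m, cos φ = 0.955669): observed ΔN = 410.3 m, observed ΔE = 339.0 m.
Subtracting the expected shift leaves a residual of 410.3 − (388.9) = 21.4 m north and 339.0 − (349.3) = -10.3 m east.
Residual distance = √(21.4² + (-10.3)²) = 23.8 m.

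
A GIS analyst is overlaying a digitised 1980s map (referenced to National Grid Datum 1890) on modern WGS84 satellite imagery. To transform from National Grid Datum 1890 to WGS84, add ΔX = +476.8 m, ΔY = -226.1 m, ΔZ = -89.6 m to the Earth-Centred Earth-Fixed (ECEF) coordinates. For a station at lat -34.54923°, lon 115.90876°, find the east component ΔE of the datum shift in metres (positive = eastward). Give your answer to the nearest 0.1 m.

ΔE = -330.1 m

The local east axis at (φ, λ) is (−sin λ, cos λ, 0), so ΔE = −sin(115.90876°)·476.8 + cos(115.90876°)·(-226.1) = -330.09 m.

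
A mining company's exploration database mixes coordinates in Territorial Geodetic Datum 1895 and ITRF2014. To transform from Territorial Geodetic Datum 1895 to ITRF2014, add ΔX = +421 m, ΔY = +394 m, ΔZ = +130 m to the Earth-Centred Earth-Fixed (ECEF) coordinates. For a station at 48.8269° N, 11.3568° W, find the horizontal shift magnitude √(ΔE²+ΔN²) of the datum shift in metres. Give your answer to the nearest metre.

The local east axis at (φ, λ) is (−sin λ, cos λ, 0), so ΔE = −sin(-11.3568°)·421 + cos(-11.3568°)·394 = 469.19 m.
The local north axis is (−sin φ cos λ, −sin φ sin λ, cos φ), giving ΔN = -310.692 + 58.401 + 85.584 = -166.71 m.
Horizontal magnitude = √(ΔE² + ΔN²) = √(469.19² + (-166.71)²) = 497.92 m.

498 m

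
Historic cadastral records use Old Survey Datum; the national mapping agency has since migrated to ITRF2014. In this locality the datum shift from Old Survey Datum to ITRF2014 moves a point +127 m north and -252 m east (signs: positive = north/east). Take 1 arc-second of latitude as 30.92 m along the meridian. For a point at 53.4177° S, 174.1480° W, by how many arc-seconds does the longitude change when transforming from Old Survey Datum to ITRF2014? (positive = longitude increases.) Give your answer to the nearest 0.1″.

At latitude -53.4177°, cos φ = 0.595977.
1″ of longitude at this latitude = 30.92 × cos φ = 18.4276 m, so Δλ = -252.0 / 18.4276 = -13.675″.

Δλ = -13.7″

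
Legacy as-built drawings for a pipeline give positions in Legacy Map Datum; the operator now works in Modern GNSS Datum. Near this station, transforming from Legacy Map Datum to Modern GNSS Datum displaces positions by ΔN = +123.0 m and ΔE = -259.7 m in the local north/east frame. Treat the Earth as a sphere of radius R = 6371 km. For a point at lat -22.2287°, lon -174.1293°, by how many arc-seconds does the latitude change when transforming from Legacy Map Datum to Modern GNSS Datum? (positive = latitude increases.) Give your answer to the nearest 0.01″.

On a sphere of radius R, 1 rad of latitude = R, so Δφ = ΔN / R = 123.0 / 6371000 = 1.9306e-05 rad = 3.982″.

Δφ = 3.98″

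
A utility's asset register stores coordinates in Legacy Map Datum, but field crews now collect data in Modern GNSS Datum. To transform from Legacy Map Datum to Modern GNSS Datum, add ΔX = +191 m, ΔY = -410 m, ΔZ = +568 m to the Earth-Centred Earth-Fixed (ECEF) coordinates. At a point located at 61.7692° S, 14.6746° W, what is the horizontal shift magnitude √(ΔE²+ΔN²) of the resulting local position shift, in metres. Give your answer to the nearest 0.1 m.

At φ = -61.7692°, λ = -14.6746°: sin φ = -0.881049, cos φ = 0.473024, sin λ = -0.253329, cos λ = 0.967380.
ΔE = −sin λ·ΔX + cos λ·ΔY = −(-0.253329)·(191) + (0.967380)·(-410) = -348.24 m.
ΔN = −sin φ cos λ·ΔX − sin φ sin λ·ΔY + cos φ·ΔZ = −(-0.881049)(0.967380)(191) − (-0.881049)(-0.253329)(-410) + (0.473024)(568) = 522.98 m.
Horizontal magnitude = √(ΔE² + ΔN²) = √((-348.24)² + 522.98²) = 628.31 m.

628.3 m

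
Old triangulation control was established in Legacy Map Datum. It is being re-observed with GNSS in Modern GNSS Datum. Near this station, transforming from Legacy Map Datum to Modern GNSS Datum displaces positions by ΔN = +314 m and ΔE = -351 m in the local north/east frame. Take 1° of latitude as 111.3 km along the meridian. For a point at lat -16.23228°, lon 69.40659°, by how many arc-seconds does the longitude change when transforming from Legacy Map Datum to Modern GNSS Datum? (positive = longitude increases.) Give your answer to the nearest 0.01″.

At latitude -16.23228°, cos φ = 0.960136.
1° of longitude at this latitude = 111.3 × cos φ = 106.86 km, so Δλ = -351.0 / 106863.2 = -0.0032846° = -11.824″.

Δλ = -11.82″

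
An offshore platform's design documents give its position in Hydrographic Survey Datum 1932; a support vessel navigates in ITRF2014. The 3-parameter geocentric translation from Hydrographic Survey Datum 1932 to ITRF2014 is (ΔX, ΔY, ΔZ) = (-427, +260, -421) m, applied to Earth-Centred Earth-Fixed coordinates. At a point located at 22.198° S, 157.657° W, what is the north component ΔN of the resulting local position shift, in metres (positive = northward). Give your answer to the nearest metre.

At φ = -22.198°, λ = -157.657°: sin φ = -0.377808, cos φ = 0.925884, sin λ = -0.380150, cos λ = -0.924925.
ΔN = −sin φ cos λ·ΔX − sin φ sin λ·ΔY + cos φ·ΔZ = −(-0.377808)(-0.924925)(-427) − (-0.377808)(-0.380150)(260) + (0.925884)(-421) = -277.93 m.

ΔN = -278 m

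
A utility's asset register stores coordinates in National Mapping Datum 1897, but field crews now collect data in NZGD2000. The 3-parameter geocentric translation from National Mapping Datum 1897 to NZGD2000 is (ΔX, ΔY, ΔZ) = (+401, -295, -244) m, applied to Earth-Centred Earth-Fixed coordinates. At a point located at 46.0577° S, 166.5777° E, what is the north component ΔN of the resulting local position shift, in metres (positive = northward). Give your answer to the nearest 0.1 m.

At φ = -46.0577°, λ = 166.5777°: sin φ = -0.720039, cos φ = 0.693934, sin λ = 0.232126, cos λ = -0.972686.
ΔN = −sin φ cos λ·ΔX − sin φ sin λ·ΔY + cos φ·ΔZ = −(-0.720039)(-0.972686)(401) − (-0.720039)(0.232126)(-295) + (0.693934)(-244) = -499.48 m.

ΔN = -499.5 m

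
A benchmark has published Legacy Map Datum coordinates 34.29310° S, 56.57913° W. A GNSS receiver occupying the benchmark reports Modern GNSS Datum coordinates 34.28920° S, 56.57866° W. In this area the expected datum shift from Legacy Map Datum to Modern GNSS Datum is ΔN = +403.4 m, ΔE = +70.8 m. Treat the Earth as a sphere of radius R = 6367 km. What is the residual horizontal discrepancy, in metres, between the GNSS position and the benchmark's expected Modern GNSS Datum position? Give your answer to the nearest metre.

Observed coordinate differences: Δφ = +0.00390°, Δλ = +0.00047°.
Converting to metres (1° lat = 111125 m, cos φ = 0.826166): observed ΔN = 433.4 m, observed ΔE = 43.1 m.
Subtracting the expected shift leaves a residual of 433.4 − (403.4) = 30.0 m north and 43.1 − (70.8) = -27.7 m east.
Residual distance = √(30.0² + (-27.7)²) = 40.8 m.

41 m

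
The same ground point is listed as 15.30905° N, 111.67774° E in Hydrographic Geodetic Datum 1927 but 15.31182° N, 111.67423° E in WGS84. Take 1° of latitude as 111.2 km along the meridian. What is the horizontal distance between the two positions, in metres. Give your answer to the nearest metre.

Δφ = 15.31182° − 15.30905° = +0.00277°; Δλ = 111.67423° − 111.67774° = -0.00351°.
ΔN = Δφ × 111200 = 308.0 m; ΔE = Δλ × 111200 × cos(15.30905°) = -0.00351 × 111200 × 0.964516 = -376.5 m.
Distance = √(ΔE² + ΔN²) = √((-376.5)² + 308.0²) = 486.4 m.

486 m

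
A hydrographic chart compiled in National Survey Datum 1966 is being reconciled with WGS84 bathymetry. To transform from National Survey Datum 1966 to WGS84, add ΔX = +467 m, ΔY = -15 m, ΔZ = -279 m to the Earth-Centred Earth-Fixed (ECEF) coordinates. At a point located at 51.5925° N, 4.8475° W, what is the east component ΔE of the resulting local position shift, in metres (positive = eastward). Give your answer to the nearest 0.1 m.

At φ = 51.5925°, λ = -4.8475°: sin φ = 0.783612, cos φ = 0.621250, sin λ = -0.084504, cos λ = 0.996423.
ΔE = −sin λ·ΔX + cos λ·ΔY = −(-0.084504)·(467) + (0.996423)·(-15) = 24.52 m.

ΔE = 24.5 m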